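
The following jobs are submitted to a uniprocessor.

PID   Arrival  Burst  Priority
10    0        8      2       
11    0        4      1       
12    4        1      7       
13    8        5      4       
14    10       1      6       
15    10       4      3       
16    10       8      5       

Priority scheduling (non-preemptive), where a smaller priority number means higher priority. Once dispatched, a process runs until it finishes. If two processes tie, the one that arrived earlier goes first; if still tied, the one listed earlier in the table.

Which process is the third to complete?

15

Schedule: | 11 0-4 | 10 4-12 | 15 12-16 | 13 16-21 | 16 21-29 | 14 29-30 | 12 30-31 |
Completion: 10=12  11=4  12=31  13=21  14=30  15=16  16=29
Turnaround (C−A): 10=12  11=4  12=27  13=13  14=20  15=6  16=19
Finish order: 11 → 10 → 15 → 13 → 16 → 14 → 12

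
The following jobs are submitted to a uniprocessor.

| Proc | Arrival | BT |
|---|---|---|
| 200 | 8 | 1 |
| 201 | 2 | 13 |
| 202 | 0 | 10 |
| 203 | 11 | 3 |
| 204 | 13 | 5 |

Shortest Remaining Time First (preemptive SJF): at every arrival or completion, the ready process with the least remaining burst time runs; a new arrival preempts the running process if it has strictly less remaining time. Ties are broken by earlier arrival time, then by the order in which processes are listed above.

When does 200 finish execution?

Gantt: | 202 0-8 | 200 8-9 | 202 9-11 | 203 11-14 | 204 14-19 | 201 19-32 |
Completion: 200=9  201=32  202=11  203=14  204=19
Turnaround (C−A): 200=1  201=30  202=11  203=3  204=6

9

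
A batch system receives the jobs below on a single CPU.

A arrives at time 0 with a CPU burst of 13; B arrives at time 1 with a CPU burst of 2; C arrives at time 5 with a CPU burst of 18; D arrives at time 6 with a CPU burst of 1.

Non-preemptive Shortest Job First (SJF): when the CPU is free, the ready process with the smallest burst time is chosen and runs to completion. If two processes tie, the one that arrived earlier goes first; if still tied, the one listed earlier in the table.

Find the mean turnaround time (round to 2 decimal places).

16.25

Timeline: | A 0-13 | D 13-14 | B 14-16 | C 16-34 |
Completion: A=13  B=16  C=34  D=14
Turnaround times: A=13, B=15, C=29, D=8
Average turnaround = (13+15+29+8) / 4 = 65/4 = 16.25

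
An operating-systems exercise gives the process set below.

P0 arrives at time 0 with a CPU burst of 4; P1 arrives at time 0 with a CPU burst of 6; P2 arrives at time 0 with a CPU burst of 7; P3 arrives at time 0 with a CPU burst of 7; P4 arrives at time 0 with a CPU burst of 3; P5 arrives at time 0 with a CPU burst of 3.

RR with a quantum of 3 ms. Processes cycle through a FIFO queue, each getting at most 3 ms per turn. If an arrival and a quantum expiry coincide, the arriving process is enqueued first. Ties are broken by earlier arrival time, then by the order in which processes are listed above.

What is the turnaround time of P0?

19

Timeline: | P0 0-3 | P1 3-6 | P2 6-9 | P3 9-12 | P4 12-15 | P5 15-18 | P0 18-19 | P1 19-22 | P2 22-25 | P3 25-28 | P2 28-29 | P3 29-30 |
Completion: P0=19  P1=22  P2=29  P3=30  P4=15  P5=18
Turnaround(P0) = completion − arrival = 19 − 0 = 19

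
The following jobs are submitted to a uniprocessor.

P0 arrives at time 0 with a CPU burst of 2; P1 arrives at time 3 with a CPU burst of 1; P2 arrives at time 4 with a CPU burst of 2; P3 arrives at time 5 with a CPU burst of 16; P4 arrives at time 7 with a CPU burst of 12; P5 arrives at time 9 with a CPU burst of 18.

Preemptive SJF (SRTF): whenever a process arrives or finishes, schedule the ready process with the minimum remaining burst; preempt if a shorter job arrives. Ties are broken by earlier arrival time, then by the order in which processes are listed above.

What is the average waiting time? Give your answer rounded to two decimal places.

6.33

Timeline: | P0 0-2 | idle 2-3 | P1 3-4 | P2 4-6 | P3 6-7 | P4 7-19 | P3 19-34 | P5 34-52 |
Completion: P0=2  P1=4  P2=6  P3=34  P4=19  P5=52
Turnaround (C−A): P0=2  P1=1  P2=2  P3=29  P4=12  P5=43
Waiting times: P0=0, P1=0, P2=0, P3=13, P4=0, P5=25
Average waiting = (0+0+0+13+0+25) / 6 = 38/6 = 6.33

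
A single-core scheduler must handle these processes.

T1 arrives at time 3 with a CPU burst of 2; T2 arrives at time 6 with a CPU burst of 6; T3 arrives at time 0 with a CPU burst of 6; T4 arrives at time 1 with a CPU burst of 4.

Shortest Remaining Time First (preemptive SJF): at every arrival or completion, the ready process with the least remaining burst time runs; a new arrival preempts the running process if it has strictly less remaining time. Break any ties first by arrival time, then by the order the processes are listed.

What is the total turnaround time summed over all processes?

Schedule: | T3 0-1 | T4 1-5 | T1 5-7 | T3 7-12 | T2 12-18 |
Completion: T1=7  T2=18  T3=12  T4=5
Turnaround = completion − arrival: T1=4, T2=12, T3=12, T4=4
Total turnaround = 4 + 12 + 12 + 4 = 32

32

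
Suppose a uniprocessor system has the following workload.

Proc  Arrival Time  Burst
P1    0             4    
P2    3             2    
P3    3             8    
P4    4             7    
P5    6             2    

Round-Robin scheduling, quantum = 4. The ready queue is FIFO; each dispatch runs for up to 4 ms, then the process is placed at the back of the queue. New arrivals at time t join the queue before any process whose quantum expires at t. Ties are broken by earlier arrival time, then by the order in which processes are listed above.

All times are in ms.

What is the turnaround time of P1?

4

Gantt: | P1 0-4 | P2 4-6 | P3 6-10 | P4 10-14 | P5 14-16 | P3 16-20 | P4 20-23 |
Completion: P1=4  P2=6  P3=20  P4=23  P5=16
Turnaround (C−A): P1=4  P2=3  P3=17  P4=19  P5=10
Turnaround(P1) = completion − arrival = 4 − 0 = 4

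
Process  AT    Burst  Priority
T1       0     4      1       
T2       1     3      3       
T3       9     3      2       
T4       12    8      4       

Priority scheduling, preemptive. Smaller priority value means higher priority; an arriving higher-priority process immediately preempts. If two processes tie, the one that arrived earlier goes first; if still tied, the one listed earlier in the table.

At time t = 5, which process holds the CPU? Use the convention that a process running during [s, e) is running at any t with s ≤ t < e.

T2

Timeline: | T1 0-4 | T2 4-7 | idle 7-9 | T3 9-12 | T4 12-20 |
Completion: T1=4  T2=7  T3=12  T4=20
Turnaround (C−A): T1=4  T2=6  T3=3  T4=8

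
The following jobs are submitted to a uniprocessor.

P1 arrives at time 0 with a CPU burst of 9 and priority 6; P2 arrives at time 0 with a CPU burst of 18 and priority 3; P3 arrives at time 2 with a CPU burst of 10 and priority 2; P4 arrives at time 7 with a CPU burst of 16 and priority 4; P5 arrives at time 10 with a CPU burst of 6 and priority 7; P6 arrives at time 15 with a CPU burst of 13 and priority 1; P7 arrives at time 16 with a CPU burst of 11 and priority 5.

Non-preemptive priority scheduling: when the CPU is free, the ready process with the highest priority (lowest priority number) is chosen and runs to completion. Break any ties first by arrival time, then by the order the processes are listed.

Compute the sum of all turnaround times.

325

Gantt: | P2 0-18 | P6 18-31 | P3 31-41 | P4 41-57 | P7 57-68 | P1 68-77 | P5 77-83 |
Completion: P1=77  P2=18  P3=41  P4=57  P5=83  P6=31  P7=68
Turnaround = completion − arrival: P1=77, P2=18, P3=39, P4=50, P5=73, P6=16, P7=52
Total turnaround = 77 + 18 + 39 + 50 + 73 + 16 + 52 = 325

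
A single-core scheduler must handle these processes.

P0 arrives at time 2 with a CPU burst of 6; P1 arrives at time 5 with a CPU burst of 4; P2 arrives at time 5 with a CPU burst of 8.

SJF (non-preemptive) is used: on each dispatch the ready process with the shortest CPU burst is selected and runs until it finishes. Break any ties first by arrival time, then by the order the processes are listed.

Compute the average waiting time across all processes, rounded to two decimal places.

Gantt: | idle 0-2 | P0 2-8 | P1 8-12 | P2 12-20 |
Completion: P0=8  P1=12  P2=20
Turnaround (C−A): P0=6  P1=7  P2=15
Waiting times: P0=0, P1=3, P2=7
Average waiting = (0+3+7) / 3 = 10/3 = 3.33

3.33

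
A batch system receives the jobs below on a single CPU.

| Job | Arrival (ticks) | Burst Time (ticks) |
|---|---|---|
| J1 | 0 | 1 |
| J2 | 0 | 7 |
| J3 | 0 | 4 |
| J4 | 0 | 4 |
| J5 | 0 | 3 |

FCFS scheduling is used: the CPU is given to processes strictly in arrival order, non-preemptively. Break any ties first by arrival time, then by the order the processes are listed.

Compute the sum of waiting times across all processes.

37

Timeline: | J1 0-1 | J2 1-8 | J3 8-12 | J4 12-16 | J5 16-19 |
Completion: J1=1  J2=8  J3=12  J4=16  J5=19
Waiting = turnaround − burst: J1=0, J2=1, J3=8, J4=12, J5=16
Total waiting = 0 + 1 + 8 + 12 + 16 = 37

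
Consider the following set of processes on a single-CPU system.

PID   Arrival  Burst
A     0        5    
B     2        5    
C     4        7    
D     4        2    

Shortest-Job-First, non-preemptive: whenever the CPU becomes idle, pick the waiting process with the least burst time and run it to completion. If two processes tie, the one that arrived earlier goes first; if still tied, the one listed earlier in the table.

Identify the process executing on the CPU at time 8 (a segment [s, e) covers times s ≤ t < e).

B

Gantt: | A 0-5 | D 5-7 | B 7-12 | C 12-19 |
Completion: A=5  B=12  C=19  D=7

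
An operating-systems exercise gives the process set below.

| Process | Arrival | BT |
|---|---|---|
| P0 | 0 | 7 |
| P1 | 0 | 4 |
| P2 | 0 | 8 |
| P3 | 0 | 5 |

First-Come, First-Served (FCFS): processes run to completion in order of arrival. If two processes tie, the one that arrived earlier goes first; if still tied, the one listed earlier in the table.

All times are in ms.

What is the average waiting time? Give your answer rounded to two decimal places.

Schedule: | P0 0-7 | P1 7-11 | P2 11-19 | P3 19-24 |
Completion: P0=7  P1=11  P2=19  P3=24
Waiting times: P0=0, P1=7, P2=11, P3=19
Average waiting = (0+7+11+19) / 4 = 37/4 = 9.25

9.25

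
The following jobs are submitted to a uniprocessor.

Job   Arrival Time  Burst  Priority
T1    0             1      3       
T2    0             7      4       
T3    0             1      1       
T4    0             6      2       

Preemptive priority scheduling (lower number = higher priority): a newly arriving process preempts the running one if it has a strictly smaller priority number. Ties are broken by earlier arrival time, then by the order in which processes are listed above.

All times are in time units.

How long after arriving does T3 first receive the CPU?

Gantt: | T3 0-1 | T4 1-7 | T1 7-8 | T2 8-15 |
Completion: T1=8  T2=15  T3=1  T4=7
Turnaround (C−A): T1=8  T2=15  T3=1  T4=7
Response(T3) = first start − arrival = 0 − 0 = 0

0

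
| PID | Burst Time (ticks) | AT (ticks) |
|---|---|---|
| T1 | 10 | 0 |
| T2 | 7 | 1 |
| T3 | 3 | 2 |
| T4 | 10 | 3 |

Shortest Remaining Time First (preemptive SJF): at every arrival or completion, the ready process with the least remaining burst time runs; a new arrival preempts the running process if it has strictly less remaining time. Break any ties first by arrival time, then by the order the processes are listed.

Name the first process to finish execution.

T3

Gantt: | T1 0-1 | T2 1-2 | T3 2-5 | T2 5-11 | T1 11-20 | T4 20-30 |
Completion: T1=20  T2=11  T3=5  T4=30
Turnaround (C−A): T1=20  T2=10  T3=3  T4=27
Finish order: T3 → T2 → T1 → T4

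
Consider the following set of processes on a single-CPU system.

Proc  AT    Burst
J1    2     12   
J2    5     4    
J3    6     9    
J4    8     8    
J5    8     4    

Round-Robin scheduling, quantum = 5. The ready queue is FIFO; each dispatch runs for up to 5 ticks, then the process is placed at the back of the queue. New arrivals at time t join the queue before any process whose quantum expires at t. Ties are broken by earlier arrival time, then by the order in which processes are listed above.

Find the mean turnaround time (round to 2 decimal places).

24.20

Schedule: | idle 0-2 | J1 2-7 | J2 7-11 | J3 11-16 | J1 16-21 | J4 21-26 | J5 26-30 | J3 30-34 | J1 34-36 | J4 36-39 |
Completion: J1=36  J2=11  J3=34  J4=39  J5=30
Turnaround (C−A): J1=34  J2=6  J3=28  J4=31  J5=22
Turnaround times: J1=34, J2=6, J3=28, J4=31, J5=22
Average turnaround = (34+6+28+31+22) / 5 = 121/5 = 24.20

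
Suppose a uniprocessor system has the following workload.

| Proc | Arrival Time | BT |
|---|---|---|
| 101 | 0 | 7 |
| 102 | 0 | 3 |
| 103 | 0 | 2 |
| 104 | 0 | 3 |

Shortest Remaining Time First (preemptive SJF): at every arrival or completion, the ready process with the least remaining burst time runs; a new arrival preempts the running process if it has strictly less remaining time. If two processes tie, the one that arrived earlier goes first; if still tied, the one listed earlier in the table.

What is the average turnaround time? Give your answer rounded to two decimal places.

Gantt: | 103 0-2 | 102 2-5 | 104 5-8 | 101 8-15 |
Completion: 101=15  102=5  103=2  104=8
Turnaround (C−A): 101=15  102=5  103=2  104=8
Turnaround times: 101=15, 102=5, 103=2, 104=8
Average turnaround = (15+5+2+8) / 4 = 30/4 = 7.50

7.50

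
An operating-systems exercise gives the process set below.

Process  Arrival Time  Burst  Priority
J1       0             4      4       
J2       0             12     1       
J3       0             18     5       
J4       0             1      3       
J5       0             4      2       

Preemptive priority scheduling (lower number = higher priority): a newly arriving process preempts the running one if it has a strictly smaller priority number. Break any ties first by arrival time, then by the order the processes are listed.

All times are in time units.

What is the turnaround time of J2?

Schedule: | J2 0-12 | J5 12-16 | J4 16-17 | J1 17-21 | J3 21-39 |
Completion: J1=21  J2=12  J3=39  J4=17  J5=16
Turnaround (C−A): J1=21  J2=12  J3=39  J4=17  J5=16
Turnaround(J2) = completion − arrival = 12 − 0 = 12

12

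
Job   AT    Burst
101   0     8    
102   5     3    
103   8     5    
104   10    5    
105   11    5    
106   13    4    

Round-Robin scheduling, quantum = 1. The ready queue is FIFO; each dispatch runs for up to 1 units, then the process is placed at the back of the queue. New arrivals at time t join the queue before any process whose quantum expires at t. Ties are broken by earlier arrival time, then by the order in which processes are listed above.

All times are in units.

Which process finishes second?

Schedule: | 101 0-5 | 102 5-6 | 101 6-7 | 102 7-8 | 101 8-9 | 103 9-10 | 102 10-11 | 101 11-12 | 104 12-13 | 103 13-14 | 105 14-15 | 106 15-16 | 104 16-17 | 103 17-18 | 105 18-19 | 106 19-20 | 104 20-21 | 103 21-22 | 105 22-23 | 106 23-24 | 104 24-25 | 103 25-26 | 105 26-27 | 106 27-28 | 104 28-29 | 105 29-30 |
Completion: 101=12  102=11  103=26  104=29  105=30  106=28
Turnaround (C−A): 101=12  102=6  103=18  104=19  105=19  106=15
Finish order: 102 → 101 → 103 → 106 → 104 → 105

101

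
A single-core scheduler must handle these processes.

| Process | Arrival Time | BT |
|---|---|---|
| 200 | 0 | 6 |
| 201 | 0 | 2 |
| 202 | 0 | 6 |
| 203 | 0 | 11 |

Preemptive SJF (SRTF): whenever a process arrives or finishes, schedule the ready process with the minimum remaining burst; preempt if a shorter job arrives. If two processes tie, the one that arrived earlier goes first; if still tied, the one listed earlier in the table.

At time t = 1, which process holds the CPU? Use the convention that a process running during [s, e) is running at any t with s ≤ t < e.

201

Schedule: | 201 0-2 | 200 2-8 | 202 8-14 | 203 14-25 |
Completion: 200=8  201=2  202=14  203=25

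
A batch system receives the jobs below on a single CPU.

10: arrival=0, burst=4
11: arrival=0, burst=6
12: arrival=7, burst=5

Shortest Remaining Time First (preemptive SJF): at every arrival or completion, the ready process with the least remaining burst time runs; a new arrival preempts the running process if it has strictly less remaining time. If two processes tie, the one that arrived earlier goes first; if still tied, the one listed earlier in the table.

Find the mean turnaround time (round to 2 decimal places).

Schedule: | 10 0-4 | 11 4-10 | 12 10-15 |
Completion: 10=4  11=10  12=15
Turnaround (C−A): 10=4  11=10  12=8
Turnaround times: 10=4, 11=10, 12=8
Average turnaround = (4+10+8) / 3 = 22/3 = 7.33

7.33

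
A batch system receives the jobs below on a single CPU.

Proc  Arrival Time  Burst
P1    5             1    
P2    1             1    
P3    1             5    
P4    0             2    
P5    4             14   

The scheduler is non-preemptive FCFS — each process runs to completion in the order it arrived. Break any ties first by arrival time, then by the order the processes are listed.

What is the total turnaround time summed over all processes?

Schedule: | P4 0-2 | P2 2-3 | P3 3-8 | P5 8-22 | P1 22-23 |
Completion: P1=23  P2=3  P3=8  P4=2  P5=22
Turnaround (C−A): P1=18  P2=2  P3=7  P4=2  P5=18
Turnaround = completion − arrival: P1=18, P2=2, P3=7, P4=2, P5=18
Total turnaround = 18 + 2 + 7 + 2 + 18 = 47

47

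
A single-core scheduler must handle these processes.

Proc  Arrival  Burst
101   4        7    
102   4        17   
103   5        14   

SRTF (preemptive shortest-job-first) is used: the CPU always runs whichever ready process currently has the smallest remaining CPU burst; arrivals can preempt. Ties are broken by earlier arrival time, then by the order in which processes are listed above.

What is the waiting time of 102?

Gantt: | idle 0-4 | 101 4-11 | 103 11-25 | 102 25-42 |
Completion: 101=11  102=42  103=25
Turnaround (C−A): 101=7  102=38  103=20
Waiting(102) = turnaround − burst = 38 − 17 = 21

21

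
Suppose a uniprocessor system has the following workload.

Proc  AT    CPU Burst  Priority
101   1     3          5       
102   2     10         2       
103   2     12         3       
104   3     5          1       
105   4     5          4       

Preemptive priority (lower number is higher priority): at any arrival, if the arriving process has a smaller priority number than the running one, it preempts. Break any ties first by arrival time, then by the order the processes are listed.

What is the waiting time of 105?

Gantt: | idle 0-1 | 101 1-2 | 102 2-3 | 104 3-8 | 102 8-17 | 103 17-29 | 105 29-34 | 101 34-36 |
Completion: 101=36  102=17  103=29  104=8  105=34
Waiting(105) = turnaround − burst = 30 − 5 = 25

25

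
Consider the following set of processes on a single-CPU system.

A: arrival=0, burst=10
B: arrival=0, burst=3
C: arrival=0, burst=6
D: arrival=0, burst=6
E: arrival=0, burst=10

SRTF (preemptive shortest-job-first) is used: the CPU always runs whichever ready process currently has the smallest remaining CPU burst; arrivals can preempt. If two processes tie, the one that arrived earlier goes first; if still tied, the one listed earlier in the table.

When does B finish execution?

Schedule: | B 0-3 | C 3-9 | D 9-15 | A 15-25 | E 25-35 |
Completion: A=25  B=3  C=9  D=15  E=35
Turnaround (C−A): A=25  B=3  C=9  D=15  E=35

3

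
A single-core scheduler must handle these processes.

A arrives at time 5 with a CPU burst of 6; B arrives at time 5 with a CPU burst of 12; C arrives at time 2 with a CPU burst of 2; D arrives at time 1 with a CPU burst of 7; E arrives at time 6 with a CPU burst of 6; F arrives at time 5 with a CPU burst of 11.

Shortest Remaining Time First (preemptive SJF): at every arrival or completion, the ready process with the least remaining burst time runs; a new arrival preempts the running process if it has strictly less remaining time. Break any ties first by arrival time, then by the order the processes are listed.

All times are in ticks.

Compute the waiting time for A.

Schedule: | idle 0-1 | D 1-2 | C 2-4 | D 4-10 | A 10-16 | E 16-22 | F 22-33 | B 33-45 |
Completion: A=16  B=45  C=4  D=10  E=22  F=33
Turnaround (C−A): A=11  B=40  C=2  D=9  E=16  F=28
Waiting(A) = turnaround − burst = 11 − 6 = 5

5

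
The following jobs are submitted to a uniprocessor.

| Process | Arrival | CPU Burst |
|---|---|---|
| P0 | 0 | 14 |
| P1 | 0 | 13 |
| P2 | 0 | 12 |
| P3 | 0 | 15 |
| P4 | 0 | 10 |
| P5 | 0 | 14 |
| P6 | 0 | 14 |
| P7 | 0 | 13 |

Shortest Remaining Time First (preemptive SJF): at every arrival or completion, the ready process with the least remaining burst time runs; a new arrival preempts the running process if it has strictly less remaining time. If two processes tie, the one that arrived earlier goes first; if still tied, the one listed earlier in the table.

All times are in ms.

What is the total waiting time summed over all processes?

343

Timeline: | P4 0-10 | P2 10-22 | P1 22-35 | P7 35-48 | P0 48-62 | P5 62-76 | P6 76-90 | P3 90-105 |
Completion: P0=62  P1=35  P2=22  P3=105  P4=10  P5=76  P6=90  P7=48
Turnaround (C−A): P0=62  P1=35  P2=22  P3=105  P4=10  P5=76  P6=90  P7=48
Waiting = turnaround − burst: P0=48, P1=22, P2=10, P3=90, P4=0, P5=62, P6=76, P7=35
Total waiting = 48 + 22 + 10 + 90 + 0 + 62 + 76 + 35 = 343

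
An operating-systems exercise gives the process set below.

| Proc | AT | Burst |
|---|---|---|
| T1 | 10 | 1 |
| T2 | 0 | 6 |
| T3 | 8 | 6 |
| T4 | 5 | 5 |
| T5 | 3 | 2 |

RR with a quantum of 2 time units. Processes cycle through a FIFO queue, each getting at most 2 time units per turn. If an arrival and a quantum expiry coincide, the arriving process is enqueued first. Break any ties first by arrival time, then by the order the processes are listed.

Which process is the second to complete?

Timeline: | T2 0-4 | T5 4-6 | T2 6-8 | T4 8-10 | T3 10-12 | T1 12-13 | T4 13-15 | T3 15-17 | T4 17-18 | T3 18-20 |
Completion: T1=13  T2=8  T3=20  T4=18  T5=6
Turnaround (C−A): T1=3  T2=8  T3=12  T4=13  T5=3
Finish order: T5 → T2 → T1 → T4 → T3

T2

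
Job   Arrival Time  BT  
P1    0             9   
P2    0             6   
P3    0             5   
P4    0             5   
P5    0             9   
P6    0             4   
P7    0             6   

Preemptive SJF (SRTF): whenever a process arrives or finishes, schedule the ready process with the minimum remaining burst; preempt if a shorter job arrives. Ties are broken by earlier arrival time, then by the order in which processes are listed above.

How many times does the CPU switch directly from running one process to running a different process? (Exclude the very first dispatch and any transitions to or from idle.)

6

Schedule: | P6 0-4 | P3 4-9 | P4 9-14 | P2 14-20 | P7 20-26 | P1 26-35 | P5 35-44 |
Completion: P1=35  P2=20  P3=9  P4=14  P5=44  P6=4  P7=26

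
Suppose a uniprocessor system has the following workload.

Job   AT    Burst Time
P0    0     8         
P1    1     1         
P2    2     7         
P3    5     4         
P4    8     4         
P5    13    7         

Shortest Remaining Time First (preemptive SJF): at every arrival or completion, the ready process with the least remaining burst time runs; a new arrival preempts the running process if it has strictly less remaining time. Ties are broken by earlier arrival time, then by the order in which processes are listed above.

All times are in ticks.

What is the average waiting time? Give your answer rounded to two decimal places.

6.00

Timeline: | P0 0-1 | P1 1-2 | P0 2-9 | P3 9-13 | P4 13-17 | P2 17-24 | P5 24-31 |
Completion: P0=9  P1=2  P2=24  P3=13  P4=17  P5=31
Turnaround (C−A): P0=9  P1=1  P2=22  P3=8  P4=9  P5=18
Waiting times: P0=1, P1=0, P2=15, P3=4, P4=5, P5=11
Average waiting = (1+0+15+4+5+11) / 6 = 36/6 = 6.00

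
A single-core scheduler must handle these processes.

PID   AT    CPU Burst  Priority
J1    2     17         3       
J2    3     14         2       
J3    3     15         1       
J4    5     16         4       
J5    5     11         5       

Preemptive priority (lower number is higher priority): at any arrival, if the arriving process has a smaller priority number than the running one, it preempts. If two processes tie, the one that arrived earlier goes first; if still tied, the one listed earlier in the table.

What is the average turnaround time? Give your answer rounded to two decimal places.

Schedule: | idle 0-2 | J1 2-3 | J3 3-18 | J2 18-32 | J1 32-48 | J4 48-64 | J5 64-75 |
Completion: J1=48  J2=32  J3=18  J4=64  J5=75
Turnaround times: J1=46, J2=29, J3=15, J4=59, J5=70
Average turnaround = (46+29+15+59+70) / 5 = 219/5 = 43.80

43.80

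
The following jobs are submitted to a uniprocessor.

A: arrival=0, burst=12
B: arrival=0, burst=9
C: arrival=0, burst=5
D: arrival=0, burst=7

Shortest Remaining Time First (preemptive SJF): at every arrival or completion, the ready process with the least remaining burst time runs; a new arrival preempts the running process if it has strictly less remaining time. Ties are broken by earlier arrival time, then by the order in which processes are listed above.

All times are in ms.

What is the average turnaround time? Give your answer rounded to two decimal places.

Schedule: | C 0-5 | D 5-12 | B 12-21 | A 21-33 |
Completion: A=33  B=21  C=5  D=12
Turnaround (C−A): A=33  B=21  C=5  D=12
Turnaround times: A=33, B=21, C=5, D=12
Average turnaround = (33+21+5+12) / 4 = 71/4 = 17.75

17.75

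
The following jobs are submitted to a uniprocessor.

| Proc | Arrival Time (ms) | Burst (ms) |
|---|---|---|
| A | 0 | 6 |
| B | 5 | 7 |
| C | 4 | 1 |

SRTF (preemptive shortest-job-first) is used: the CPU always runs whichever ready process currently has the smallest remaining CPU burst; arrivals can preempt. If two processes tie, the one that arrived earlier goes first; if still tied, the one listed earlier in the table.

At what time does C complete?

5

Gantt: | A 0-4 | C 4-5 | A 5-7 | B 7-14 |
Completion: A=7  B=14  C=5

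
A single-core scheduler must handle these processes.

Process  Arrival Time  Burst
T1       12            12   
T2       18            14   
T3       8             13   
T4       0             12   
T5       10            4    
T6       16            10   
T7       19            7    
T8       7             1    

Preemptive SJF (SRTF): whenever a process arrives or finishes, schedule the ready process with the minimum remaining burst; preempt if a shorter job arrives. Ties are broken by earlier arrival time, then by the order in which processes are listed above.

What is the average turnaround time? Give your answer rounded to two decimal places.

Gantt: | T4 0-7 | T8 7-8 | T4 8-13 | T5 13-17 | T6 17-19 | T7 19-26 | T6 26-34 | T1 34-46 | T3 46-59 | T2 59-73 |
Completion: T1=46  T2=73  T3=59  T4=13  T5=17  T6=34  T7=26  T8=8
Turnaround (C−A): T1=34  T2=55  T3=51  T4=13  T5=7  T6=18  T7=7  T8=1
Turnaround times: T1=34, T2=55, T3=51, T4=13, T5=7, T6=18, T7=7, T8=1
Average turnaround = (34+55+51+13+7+18+7+1) / 8 = 186/8 = 23.25

23.25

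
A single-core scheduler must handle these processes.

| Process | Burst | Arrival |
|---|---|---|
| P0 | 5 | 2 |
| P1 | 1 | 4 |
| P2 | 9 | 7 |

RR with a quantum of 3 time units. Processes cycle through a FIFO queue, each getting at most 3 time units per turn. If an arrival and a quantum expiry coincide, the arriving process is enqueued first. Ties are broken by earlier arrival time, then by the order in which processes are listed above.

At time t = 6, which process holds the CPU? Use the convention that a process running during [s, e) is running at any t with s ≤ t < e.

Timeline: | idle 0-2 | P0 2-5 | P1 5-6 | P0 6-8 | P2 8-17 |
Completion: P0=8  P1=6  P2=17
Turnaround (C−A): P0=6  P1=2  P2=10

P0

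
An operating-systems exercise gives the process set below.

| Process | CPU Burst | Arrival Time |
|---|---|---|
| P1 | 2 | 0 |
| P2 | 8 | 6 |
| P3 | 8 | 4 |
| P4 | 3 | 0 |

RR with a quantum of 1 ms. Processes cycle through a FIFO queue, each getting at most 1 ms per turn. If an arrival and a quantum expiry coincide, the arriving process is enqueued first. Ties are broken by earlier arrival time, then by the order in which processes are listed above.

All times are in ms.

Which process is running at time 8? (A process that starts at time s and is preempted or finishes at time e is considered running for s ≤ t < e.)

P3

Timeline: | P1 0-1 | P4 1-2 | P1 2-3 | P4 3-4 | P3 4-5 | P4 5-6 | P3 6-7 | P2 7-8 | P3 8-9 | P2 9-10 | P3 10-11 | P2 11-12 | P3 12-13 | P2 13-14 | P3 14-15 | P2 15-16 | P3 16-17 | P2 17-18 | P3 18-19 | P2 19-21 |
Completion: P1=3  P2=21  P3=19  P4=6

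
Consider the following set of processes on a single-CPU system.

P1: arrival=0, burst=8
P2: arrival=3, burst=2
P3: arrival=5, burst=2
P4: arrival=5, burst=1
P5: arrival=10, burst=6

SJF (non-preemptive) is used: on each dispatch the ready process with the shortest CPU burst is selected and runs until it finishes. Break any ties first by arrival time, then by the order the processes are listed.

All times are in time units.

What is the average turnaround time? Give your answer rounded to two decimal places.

7.40

Timeline: | P1 0-8 | P4 8-9 | P2 9-11 | P3 11-13 | P5 13-19 |
Completion: P1=8  P2=11  P3=13  P4=9  P5=19
Turnaround (C−A): P1=8  P2=8  P3=8  P4=4  P5=9
Turnaround times: P1=8, P2=8, P3=8, P4=4, P5=9
Average turnaround = (8+8+8+4+9) / 5 = 37/5 = 7.40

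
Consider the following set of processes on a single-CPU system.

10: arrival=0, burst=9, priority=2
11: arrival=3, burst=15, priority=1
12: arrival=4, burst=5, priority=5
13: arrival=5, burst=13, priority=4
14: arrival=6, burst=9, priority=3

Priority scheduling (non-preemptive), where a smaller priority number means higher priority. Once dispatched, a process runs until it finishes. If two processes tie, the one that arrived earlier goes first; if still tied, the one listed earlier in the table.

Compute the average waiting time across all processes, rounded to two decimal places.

Timeline: | 10 0-9 | 11 9-24 | 14 24-33 | 13 33-46 | 12 46-51 |
Completion: 10=9  11=24  12=51  13=46  14=33
Turnaround (C−A): 10=9  11=21  12=47  13=41  14=27
Waiting times: 10=0, 11=6, 12=42, 13=28, 14=18
Average waiting = (0+6+42+28+18) / 5 = 94/5 = 18.80

18.80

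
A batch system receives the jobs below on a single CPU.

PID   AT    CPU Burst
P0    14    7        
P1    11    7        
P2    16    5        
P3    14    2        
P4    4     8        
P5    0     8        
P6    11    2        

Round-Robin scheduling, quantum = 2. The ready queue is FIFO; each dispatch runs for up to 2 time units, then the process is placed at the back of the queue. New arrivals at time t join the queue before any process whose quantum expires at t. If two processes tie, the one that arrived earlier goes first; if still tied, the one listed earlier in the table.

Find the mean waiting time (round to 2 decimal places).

11.57

Timeline: | P5 0-4 | P4 4-6 | P5 6-8 | P4 8-10 | P5 10-12 | P4 12-14 | P1 14-16 | P6 16-18 | P0 18-20 | P3 20-22 | P4 22-24 | P2 24-26 | P1 26-28 | P0 28-30 | P2 30-32 | P1 32-34 | P0 34-36 | P2 36-37 | P1 37-38 | P0 38-39 |
Completion: P0=39  P1=38  P2=37  P3=22  P4=24  P5=12  P6=18
Waiting times: P0=18, P1=20, P2=16, P3=6, P4=12, P5=4, P6=5
Average waiting = (18+20+16+6+12+4+5) / 7 = 81/7 = 11.57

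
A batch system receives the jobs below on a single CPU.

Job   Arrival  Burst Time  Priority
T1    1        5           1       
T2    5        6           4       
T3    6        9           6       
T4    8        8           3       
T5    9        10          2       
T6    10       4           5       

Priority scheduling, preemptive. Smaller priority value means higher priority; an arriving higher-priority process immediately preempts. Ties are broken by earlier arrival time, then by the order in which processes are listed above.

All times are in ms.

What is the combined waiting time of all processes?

77

Gantt: | idle 0-1 | T1 1-6 | T2 6-8 | T4 8-9 | T5 9-19 | T4 19-26 | T2 26-30 | T6 30-34 | T3 34-43 |
Completion: T1=6  T2=30  T3=43  T4=26  T5=19  T6=34
Turnaround (C−A): T1=5  T2=25  T3=37  T4=18  T5=10  T6=24
Waiting = turnaround − burst: T1=0, T2=19, T3=28, T4=10, T5=0, T6=20
Total waiting = 0 + 19 + 28 + 10 + 0 + 20 = 77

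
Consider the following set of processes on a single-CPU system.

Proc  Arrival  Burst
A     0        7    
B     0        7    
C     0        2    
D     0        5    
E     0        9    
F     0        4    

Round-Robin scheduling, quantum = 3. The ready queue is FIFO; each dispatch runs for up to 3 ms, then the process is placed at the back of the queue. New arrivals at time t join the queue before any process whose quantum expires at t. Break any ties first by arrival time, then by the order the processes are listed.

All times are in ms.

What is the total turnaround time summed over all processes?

Gantt: | A 0-3 | B 3-6 | C 6-8 | D 8-11 | E 11-14 | F 14-17 | A 17-20 | B 20-23 | D 23-25 | E 25-28 | F 28-29 | A 29-30 | B 30-31 | E 31-34 |
Completion: A=30  B=31  C=8  D=25  E=34  F=29
Turnaround (C−A): A=30  B=31  C=8  D=25  E=34  F=29
Turnaround = completion − arrival: A=30, B=31, C=8, D=25, E=34, F=29
Total turnaround = 30 + 31 + 8 + 25 + 34 + 29 = 157

157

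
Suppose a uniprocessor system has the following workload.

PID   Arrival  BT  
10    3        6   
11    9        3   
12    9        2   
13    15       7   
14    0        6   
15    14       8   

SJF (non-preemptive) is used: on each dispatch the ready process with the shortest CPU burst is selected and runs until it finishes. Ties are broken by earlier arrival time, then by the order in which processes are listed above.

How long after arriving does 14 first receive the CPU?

Schedule: | 14 0-6 | 10 6-12 | 12 12-14 | 11 14-17 | 13 17-24 | 15 24-32 |
Completion: 10=12  11=17  12=14  13=24  14=6  15=32
Response(14) = first start − arrival = 0 − 0 = 0

0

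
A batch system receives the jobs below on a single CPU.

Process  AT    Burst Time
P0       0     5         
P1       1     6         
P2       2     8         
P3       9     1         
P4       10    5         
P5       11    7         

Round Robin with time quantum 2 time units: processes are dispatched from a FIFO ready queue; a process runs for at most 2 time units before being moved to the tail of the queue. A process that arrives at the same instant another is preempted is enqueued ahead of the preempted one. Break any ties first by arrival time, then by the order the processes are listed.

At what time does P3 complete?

Timeline: | P0 0-2 | P1 2-4 | P2 4-6 | P0 6-8 | P1 8-10 | P2 10-12 | P0 12-13 | P3 13-14 | P4 14-16 | P1 16-18 | P5 18-20 | P2 20-22 | P4 22-24 | P5 24-26 | P2 26-28 | P4 28-29 | P5 29-32 |
Completion: P0=13  P1=18  P2=28  P3=14  P4=29  P5=32
Turnaround (C−A): P0=13  P1=17  P2=26  P3=5  P4=19  P5=21

14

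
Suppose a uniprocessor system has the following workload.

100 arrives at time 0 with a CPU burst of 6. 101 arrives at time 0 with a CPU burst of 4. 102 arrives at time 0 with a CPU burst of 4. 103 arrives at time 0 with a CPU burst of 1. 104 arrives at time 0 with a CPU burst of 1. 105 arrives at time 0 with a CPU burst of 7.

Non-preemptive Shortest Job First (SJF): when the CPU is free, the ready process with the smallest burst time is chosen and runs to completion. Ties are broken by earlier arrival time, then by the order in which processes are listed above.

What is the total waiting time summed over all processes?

Timeline: | 103 0-1 | 104 1-2 | 101 2-6 | 102 6-10 | 100 10-16 | 105 16-23 |
Completion: 100=16  101=6  102=10  103=1  104=2  105=23
Turnaround (C−A): 100=16  101=6  102=10  103=1  104=2  105=23
Waiting = turnaround − burst: 100=10, 101=2, 102=6, 103=0, 104=1, 105=16
Total waiting = 10 + 2 + 6 + 0 + 1 + 16 = 35

35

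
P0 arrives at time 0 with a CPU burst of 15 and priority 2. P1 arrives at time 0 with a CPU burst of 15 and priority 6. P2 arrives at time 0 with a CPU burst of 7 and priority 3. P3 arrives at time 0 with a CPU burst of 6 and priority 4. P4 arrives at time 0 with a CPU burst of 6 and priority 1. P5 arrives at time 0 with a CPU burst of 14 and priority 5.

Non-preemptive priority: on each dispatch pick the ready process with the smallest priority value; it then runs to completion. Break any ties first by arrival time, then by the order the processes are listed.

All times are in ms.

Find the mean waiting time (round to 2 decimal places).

22.83

Gantt: | P4 0-6 | P0 6-21 | P2 21-28 | P3 28-34 | P5 34-48 | P1 48-63 |
Completion: P0=21  P1=63  P2=28  P3=34  P4=6  P5=48
Waiting times: P0=6, P1=48, P2=21, P3=28, P4=0, P5=34
Average waiting = (6+48+21+28+0+34) / 6 = 137/6 = 22.83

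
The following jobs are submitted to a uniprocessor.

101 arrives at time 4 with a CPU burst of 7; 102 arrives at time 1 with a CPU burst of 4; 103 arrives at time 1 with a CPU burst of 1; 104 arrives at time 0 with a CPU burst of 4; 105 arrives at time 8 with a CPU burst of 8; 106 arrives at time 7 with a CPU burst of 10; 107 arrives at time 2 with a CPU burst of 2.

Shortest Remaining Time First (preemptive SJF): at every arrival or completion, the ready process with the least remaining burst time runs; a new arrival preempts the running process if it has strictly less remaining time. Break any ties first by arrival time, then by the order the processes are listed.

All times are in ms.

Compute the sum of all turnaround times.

Timeline: | 104 0-1 | 103 1-2 | 107 2-4 | 104 4-7 | 102 7-11 | 101 11-18 | 105 18-26 | 106 26-36 |
Completion: 101=18  102=11  103=2  104=7  105=26  106=36  107=4
Turnaround (C−A): 101=14  102=10  103=1  104=7  105=18  106=29  107=2
Turnaround = completion − arrival: 101=14, 102=10, 103=1, 104=7, 105=18, 106=29, 107=2
Total turnaround = 14 + 10 + 1 + 7 + 18 + 29 + 2 = 81

81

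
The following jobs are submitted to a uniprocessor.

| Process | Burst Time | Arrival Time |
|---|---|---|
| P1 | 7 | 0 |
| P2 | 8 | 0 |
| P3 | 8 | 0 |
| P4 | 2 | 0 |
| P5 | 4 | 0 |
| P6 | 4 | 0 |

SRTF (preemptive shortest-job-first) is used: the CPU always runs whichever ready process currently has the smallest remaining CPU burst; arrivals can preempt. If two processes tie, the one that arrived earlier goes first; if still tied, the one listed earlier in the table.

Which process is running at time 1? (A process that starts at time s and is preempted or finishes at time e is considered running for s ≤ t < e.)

P4

Schedule: | P4 0-2 | P5 2-6 | P6 6-10 | P1 10-17 | P2 17-25 | P3 25-33 |
Completion: P1=17  P2=25  P3=33  P4=2  P5=6  P6=10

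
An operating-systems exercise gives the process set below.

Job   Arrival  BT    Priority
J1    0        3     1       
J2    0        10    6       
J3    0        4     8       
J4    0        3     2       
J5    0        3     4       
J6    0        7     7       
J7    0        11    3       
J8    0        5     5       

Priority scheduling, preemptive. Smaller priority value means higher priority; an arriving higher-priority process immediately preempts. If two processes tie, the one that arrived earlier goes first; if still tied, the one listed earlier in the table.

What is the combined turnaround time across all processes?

Timeline: | J1 0-3 | J4 3-6 | J7 6-17 | J5 17-20 | J8 20-25 | J2 25-35 | J6 35-42 | J3 42-46 |
Completion: J1=3  J2=35  J3=46  J4=6  J5=20  J6=42  J7=17  J8=25
Turnaround = completion − arrival: J1=3, J2=35, J3=46, J4=6, J5=20, J6=42, J7=17, J8=25
Total turnaround = 3 + 35 + 46 + 6 + 20 + 42 + 17 + 25 = 194

194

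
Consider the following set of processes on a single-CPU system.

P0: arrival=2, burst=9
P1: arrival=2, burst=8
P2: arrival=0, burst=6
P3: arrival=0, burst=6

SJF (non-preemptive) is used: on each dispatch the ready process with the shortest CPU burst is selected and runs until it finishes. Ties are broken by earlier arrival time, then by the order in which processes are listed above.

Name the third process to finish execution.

Schedule: | P2 0-6 | P3 6-12 | P1 12-20 | P0 20-29 |
Completion: P0=29  P1=20  P2=6  P3=12
Turnaround (C−A): P0=27  P1=18  P2=6  P3=12
Finish order: P2 → P3 → P1 → P0

P1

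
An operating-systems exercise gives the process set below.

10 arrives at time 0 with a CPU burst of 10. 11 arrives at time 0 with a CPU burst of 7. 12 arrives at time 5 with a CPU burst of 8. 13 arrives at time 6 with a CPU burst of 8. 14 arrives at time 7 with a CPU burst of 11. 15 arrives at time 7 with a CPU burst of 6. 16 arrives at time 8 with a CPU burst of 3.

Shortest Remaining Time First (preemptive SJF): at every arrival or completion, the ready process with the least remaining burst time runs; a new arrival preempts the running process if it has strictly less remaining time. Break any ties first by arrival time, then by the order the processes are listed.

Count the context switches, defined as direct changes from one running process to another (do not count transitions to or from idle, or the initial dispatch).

7

Gantt: | 11 0-7 | 15 7-8 | 16 8-11 | 15 11-16 | 12 16-24 | 13 24-32 | 10 32-42 | 14 42-53 |
Completion: 10=42  11=7  12=24  13=32  14=53  15=16  16=11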